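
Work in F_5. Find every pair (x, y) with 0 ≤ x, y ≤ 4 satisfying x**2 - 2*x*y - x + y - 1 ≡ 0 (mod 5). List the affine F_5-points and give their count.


Affine F_5-points: {(0, 1), (1, 4), (2, 2), (3, 0), (3, 1), (3, 2), (3, 3), (3, 4), (4, 3)}; count = 9.

For each of the 25 pairs (x, y) ∈ F_5², evaluate f(x, y) mod 5. Record the zeros.
  x = 0: [0↦4, 1↦0, 2↦1, 3↦2, 4↦3]  zeros at y ∈ {1}
  x = 1: [0↦4, 1↦3, 2↦2, 3↦1, 4↦0]  zeros at y ∈ {4}
  x = 2: [0↦1, 1↦3, 2↦0, 3↦2, 4↦4]  zeros at y ∈ {2}
  x = 3: [0↦0, 1↦0, 2↦0, 3↦0, 4↦0]  zeros at y ∈ {0, 1, 2, 3, 4}
  x = 4: [0↦1, 1↦4, 2↦2, 3↦0, 4↦3]  zeros at y ∈ {3}
Collecting zeros: affine points = {(0, 1), (1, 4), (2, 2), (3, 0), (3, 1), (3, 2), (3, 3), (3, 4), (4, 3)}.
Total count |C(F_5)_aff| = 9.


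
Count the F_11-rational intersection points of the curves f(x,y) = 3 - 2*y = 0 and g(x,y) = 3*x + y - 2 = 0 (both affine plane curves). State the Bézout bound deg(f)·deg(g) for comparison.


Common zeros: {(2, 7)}; count = 1; Bézout bound = 1.

deg(f) = 1, deg(g) = 1, so Bézout bound = 1.
Scan x ∈ F_11. For each x, list the y ∈ F_11 with f(x, y) ≡ 0 and those with g(x, y) ≡ 0 (mod 11); the common zeros in that column are the intersection.
  x = 0: f ≡ 0 at y ∈ {7}; g ≡ 0 at y ∈ {2}; common: ∅.
  x = 1: f ≡ 0 at y ∈ {7}; g ≡ 0 at y ∈ {10}; common: ∅.
  x = 2: f ≡ 0 at y ∈ {7}; g ≡ 0 at y ∈ {7}; common: {7}.
  x = 3: f ≡ 0 at y ∈ {7}; g ≡ 0 at y ∈ {4}; common: ∅.
  x = 4: f ≡ 0 at y ∈ {7}; g ≡ 0 at y ∈ {1}; common: ∅.
  x = 5: f ≡ 0 at y ∈ {7}; g ≡ 0 at y ∈ {9}; common: ∅.
  x = 6: f ≡ 0 at y ∈ {7}; g ≡ 0 at y ∈ {6}; common: ∅.
  x = 7: f ≡ 0 at y ∈ {7}; g ≡ 0 at y ∈ {3}; common: ∅.
  x = 8: f ≡ 0 at y ∈ {7}; g ≡ 0 at y ∈ {0}; common: ∅.
  x = 9: f ≡ 0 at y ∈ {7}; g ≡ 0 at y ∈ {8}; common: ∅.
  x = 10: f ≡ 0 at y ∈ {7}; g ≡ 0 at y ∈ {5}; common: ∅.
Collecting: common zeros = {(2, 7)}, so the count is 1.
Comparison with the Bézout bound: 1 ≤ 1 = deg(f)·deg(g), as expected for curves with no common component (the bound is attained).


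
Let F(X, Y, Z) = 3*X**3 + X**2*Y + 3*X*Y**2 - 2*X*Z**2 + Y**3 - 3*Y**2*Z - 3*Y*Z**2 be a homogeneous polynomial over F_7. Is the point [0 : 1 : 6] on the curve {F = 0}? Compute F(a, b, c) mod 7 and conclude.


F(0,1,6) ≡ 1 (mod 7); P is NOT on the curve.

Evaluate F(0, 1, 6) term-by-term (mod 7).
  3*X**3 ↦ 3·0·1·1 = 0
  X**2*Y ↦ 1·0·1·1 = 0
  3*X*Y**2 ↦ 3·0·1·1 = 0
  -2*X*Z**2 ↦ -2·0·1·36 = 0
  Y**3 ↦ 1·1·1·1 = 1
  -3*Y**2*Z ↦ -3·1·1·6 = -18
  -3*Y*Z**2 ↦ -3·1·1·36 = -108
Sum: F(0, 1, 6) = (0) + (0) + (0) + (0) + (1) + (-18) + (-108) = -125.
Reducing mod 7: -125 ≡ 1 (mod 7).
Since F(a, b, c) ≡ 1 ≠ 0 (mod 7), P does NOT lie on the curve.


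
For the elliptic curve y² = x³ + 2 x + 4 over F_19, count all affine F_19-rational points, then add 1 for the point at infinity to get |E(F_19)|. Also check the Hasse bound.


Affine points = {(0, 2), (0, 17), (1, 8), (1, 11), (2, 4), (2, 15), (4, 0), (5, 5), (5, 14), (6, 2), (6, 17), (7, 0), (8, 0), (10, 6), (10, 13), (13, 2), (13, 17), (16, 3), (16, 16), (17, 7), (17, 12), (18, 1), (18, 18)}; affine count = 23; |E(F_19)| = 24.

Discriminant check: Δ ∝ 4a³ + 27b² = 4·2³ + 27·4² = 4·8 + 27·16 ≡ 8 (mod 19). Nonzero ⇒ E is nonsingular.
For each x ∈ F_19, compute rhs = x³ + 2·x + 4 mod 19, then count y ∈ F_19 with y² ≡ rhs.
  x = 0: rhs = 4, matching y values: 2, 17 (2 points).
  x = 1: rhs = 7, matching y values: 8, 11 (2 points).
  x = 2: rhs = 16, matching y values: 4, 15 (2 points).
  x = 3: rhs = 18, matching y values: none (0 points).
  x = 4: rhs = 0, matching y values: 0 (1 points).
  x = 5: rhs = 6, matching y values: 5, 14 (2 points).
  x = 6: rhs = 4, matching y values: 2, 17 (2 points).
  x = 7: rhs = 0, matching y values: 0 (1 points).
  x = 8: rhs = 0, matching y values: 0 (1 points).
  x = 9: rhs = 10, matching y values: none (0 points).
  x = 10: rhs = 17, matching y values: 6, 13 (2 points).
  x = 11: rhs = 8, matching y values: none (0 points).
  x = 12: rhs = 8, matching y values: none (0 points).
  x = 13: rhs = 4, matching y values: 2, 17 (2 points).
  x = 14: rhs = 2, matching y values: none (0 points).
  x = 15: rhs = 8, matching y values: none (0 points).
  x = 16: rhs = 9, matching y values: 3, 16 (2 points).
  x = 17: rhs = 11, matching y values: 7, 12 (2 points).
  x = 18: rhs = 1, matching y values: 1, 18 (2 points).
Total affine count: 23.
Full point count |E(F_19)| = 23 + 1 = 24.
Hasse bound: |24 − (19+1)| = |4| = 4 ≤ 2√19 ≈ 8.7178 ✓.


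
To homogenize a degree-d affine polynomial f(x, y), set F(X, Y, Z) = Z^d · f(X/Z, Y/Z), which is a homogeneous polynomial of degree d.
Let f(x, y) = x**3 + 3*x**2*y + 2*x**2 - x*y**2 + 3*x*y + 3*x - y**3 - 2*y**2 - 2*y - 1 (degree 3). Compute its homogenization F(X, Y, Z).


F(X, Y, Z) = X**3 + 3*X**2*Y + 2*X**2*Z - X*Y**2 + 3*X*Y*Z + 3*X*Z**2 - Y**3 - 2*Y**2*Z - 2*Y*Z**2 - Z**3

deg(f) = 3.
Substitute x = X/Z, y = Y/Z into f, then multiply by Z^3.
  monomial 1·x^3·y^0 ↦ 1·X^3·Y^0·Z^0.
  monomial 3·x^2·y^1 ↦ 3·X^2·Y^1·Z^0.
  monomial 2·x^2·y^0 ↦ 2·X^2·Y^0·Z^1.
  monomial -1·x^1·y^2 ↦ -1·X^1·Y^2·Z^0.
  monomial 3·x^1·y^1 ↦ 3·X^1·Y^1·Z^1.
  monomial 3·x^1·y^0 ↦ 3·X^1·Y^0·Z^2.
  monomial -1·x^0·y^3 ↦ -1·X^0·Y^3·Z^0.
  monomial -2·x^0·y^2 ↦ -2·X^0·Y^2·Z^1.
  monomial -2·x^0·y^1 ↦ -2·X^0·Y^1·Z^2.
  monomial -1·x^0·y^0 ↦ -1·X^0·Y^0·Z^3.
Collecting: F(X, Y, Z) = X**3 + 3*X**2*Y + 2*X**2*Z - X*Y**2 + 3*X*Y*Z + 3*X*Z**2 - Y**3 - 2*Y**2*Z - 2*Y*Z**2 - Z**3.


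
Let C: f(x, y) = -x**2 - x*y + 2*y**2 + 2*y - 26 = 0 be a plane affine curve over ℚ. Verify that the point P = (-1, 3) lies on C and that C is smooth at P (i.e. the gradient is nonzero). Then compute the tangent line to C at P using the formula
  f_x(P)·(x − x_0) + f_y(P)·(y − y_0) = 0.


Tangent line at P: -x + 15*y - 46 = 0.

Step 1: f(-1, 3) = 0, so P lies on C.
Step 2: partial derivatives
  f_x(x, y) = -2*x - y, f_y(x, y) = -x + 4*y + 2.
  f_x(P) = -1, f_y(P) = 15 (gradient nonzero, so P is smooth).
Step 3: tangent line at P: -1·(x − -1) + 15·(y − 3) = 0.
Expanding: -x + 15*y - 46 = 0.


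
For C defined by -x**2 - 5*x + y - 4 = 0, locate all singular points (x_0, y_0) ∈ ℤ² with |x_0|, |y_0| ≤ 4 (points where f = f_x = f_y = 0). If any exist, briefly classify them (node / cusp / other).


No singular points in the scanned grid; C is smooth there.

Compute partial derivatives:
  f_x = -2*x - 5.
  f_y = 1.
f_y = 1 is a nonzero constant, so f_y never vanishes: no point (x, y) can satisfy f = f_x = f_y = 0. In particular no (x, y) ∈ {−4, ..., 4}² is singular; the curve is smooth.


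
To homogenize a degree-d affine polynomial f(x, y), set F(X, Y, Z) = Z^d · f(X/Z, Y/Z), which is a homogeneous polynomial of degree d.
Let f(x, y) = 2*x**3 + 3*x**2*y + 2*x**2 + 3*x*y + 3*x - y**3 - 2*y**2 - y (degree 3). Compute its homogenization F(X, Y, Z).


F(X, Y, Z) = 2*X**3 + 3*X**2*Y + 2*X**2*Z + 3*X*Y*Z + 3*X*Z**2 - Y**3 - 2*Y**2*Z - Y*Z**2

deg(f) = 3.
Substitute x = X/Z, y = Y/Z into f, then multiply by Z^3.
  monomial 2·x^3·y^0 ↦ 2·X^3·Y^0·Z^0.
  monomial 3·x^2·y^1 ↦ 3·X^2·Y^1·Z^0.
  monomial 2·x^2·y^0 ↦ 2·X^2·Y^0·Z^1.
  monomial 3·x^1·y^1 ↦ 3·X^1·Y^1·Z^1.
  monomial 3·x^1·y^0 ↦ 3·X^1·Y^0·Z^2.
  monomial -1·x^0·y^3 ↦ -1·X^0·Y^3·Z^0.
  monomial -2·x^0·y^2 ↦ -2·X^0·Y^2·Z^1.
  monomial -1·x^0·y^1 ↦ -1·X^0·Y^1·Z^2.
Collecting: F(X, Y, Z) = 2*X**3 + 3*X**2*Y + 2*X**2*Z + 3*X*Y*Z + 3*X*Z**2 - Y**3 - 2*Y**2*Z - Y*Z**2.


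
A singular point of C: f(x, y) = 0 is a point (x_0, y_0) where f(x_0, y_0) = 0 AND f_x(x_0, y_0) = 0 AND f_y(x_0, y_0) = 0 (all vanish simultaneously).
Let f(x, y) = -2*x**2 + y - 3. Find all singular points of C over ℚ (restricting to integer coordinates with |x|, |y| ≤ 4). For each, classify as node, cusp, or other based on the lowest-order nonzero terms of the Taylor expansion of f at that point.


No singular points in the scanned grid; C is smooth there.

Compute partial derivatives:
  f_x = -4*x.
  f_y = 1.
f_y = 1 is a nonzero constant, so f_y never vanishes: no point (x, y) can satisfy f = f_x = f_y = 0. In particular no (x, y) ∈ {−4, ..., 4}² is singular; the curve is smooth.


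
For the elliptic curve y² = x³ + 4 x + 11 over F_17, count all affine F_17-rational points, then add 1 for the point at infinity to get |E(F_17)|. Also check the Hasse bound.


Affine points = {(1, 4), (1, 13), (3, 4), (3, 13), (6, 8), (6, 9), (7, 5), (7, 12), (11, 3), (11, 14), (12, 6), (12, 11), (13, 4), (13, 13)}; affine count = 14; |E(F_17)| = 15.

Discriminant check: Δ ∝ 4a³ + 27b² = 4·4³ + 27·11² = 4·64 + 27·121 ≡ 4 (mod 17). Nonzero ⇒ E is nonsingular.
For each x ∈ F_17, compute rhs = x³ + 4·x + 11 mod 17, then count y ∈ F_17 with y² ≡ rhs.
  x = 0: rhs = 11, matching y values: none (0 points).
  x = 1: rhs = 16, matching y values: 4, 13 (2 points).
  x = 2: rhs = 10, matching y values: none (0 points).
  x = 3: rhs = 16, matching y values: 4, 13 (2 points).
  x = 4: rhs = 6, matching y values: none (0 points).
  x = 5: rhs = 3, matching y values: none (0 points).
  x = 6: rhs = 13, matching y values: 8, 9 (2 points).
  x = 7: rhs = 8, matching y values: 5, 12 (2 points).
  x = 8: rhs = 11, matching y values: none (0 points).
  x = 9: rhs = 11, matching y values: none (0 points).
  x = 10: rhs = 14, matching y values: none (0 points).
  x = 11: rhs = 9, matching y values: 3, 14 (2 points).
  x = 12: rhs = 2, matching y values: 6, 11 (2 points).
  x = 13: rhs = 16, matching y values: 4, 13 (2 points).
  x = 14: rhs = 6, matching y values: none (0 points).
  x = 15: rhs = 12, matching y values: none (0 points).
  x = 16: rhs = 6, matching y values: none (0 points).
Total affine count: 14.
Full point count |E(F_17)| = 14 + 1 = 15.
Hasse bound: |15 − (17+1)| = |-3| = 3 ≤ 2√17 ≈ 8.2462 ✓.


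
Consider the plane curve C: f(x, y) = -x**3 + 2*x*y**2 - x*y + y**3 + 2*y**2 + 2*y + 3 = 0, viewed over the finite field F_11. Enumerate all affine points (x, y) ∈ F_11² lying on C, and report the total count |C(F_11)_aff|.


Affine F_11-points: {(2, 8), (2, 9), (2, 10), (3, 7), (6, 5), (8, 6), (9, 0), (10, 10)}; count = 8.

For each of the 121 pairs (x, y) ∈ F_11², evaluate f(x, y) mod 11. Record the zeros.
  x = 0: [0↦3, 1↦8, 2↦1, 3↦10, 4↦8, 5↦1, 6↦6, 7↦7, 8↦10, 9↦10, 10↦2]  zeros at y ∈ ∅
  x = 1: [0↦2, 1↦8, 2↦6, 3↦2, 4↦2, 5↦1, 6↦5, 7↦9, 8↦8, 9↦8, 10↦4]  zeros at y ∈ ∅
  x = 2: [0↦6, 1↦2, 2↦5, 3↦10, 4↦1, 5↦6, 6↦9, 7↦5, 8↦0, 9↦0, 10↦0]  zeros at y ∈ {8, 9, 10}
  x = 3: [0↦9, 1↦6, 2↦3, 3↦6, 4↦10, 5↦10, 6↦1, 7↦0, 8↦2, 9↦2, 10↦6]  zeros at y ∈ {7}
  x = 4: [0↦5, 1↦3, 2↦5, 3↦6, 4↦1, 5↦7, 6↦8, 7↦10, 8↦8, 9↦8, 10↦5]  zeros at y ∈ ∅
  x = 5: [0↦10, 1↦9, 2↦5, 3↦4, 4↦1, 5↦2, 6↦2, 7↦7, 8↦1, 9↦1, 10↦2]  zeros at y ∈ ∅
  x = 6: [0↦7, 1↦7, 2↦8, 3↦5, 4↦4, 5↦0, 6↦10, 7↦7, 8↦8, 9↦8, 10↦2]  zeros at y ∈ {5}
  x = 7: [0↦1, 1↦2, 2↦8, 3↦3, 4↦4, 5↦6, 6↦4, 7↦4, 8↦1, 9↦1, 10↦10]  zeros at y ∈ ∅
  x = 8: [0↦8, 1↦10, 2↦10, 3↦3, 4↦6, 5↦3, 6↦0, 7↦3, 8↦7, 9↦7, 10↦9]  zeros at y ∈ {6}
  x = 9: [0↦0, 1↦3, 2↦8, 3↦10, 4↦4, 5↦7, 6↦3, 7↦9, 8↦9, 9↦9, 10↦4]  zeros at y ∈ {0}
  x = 10: [0↦4, 1↦8, 2↦7, 3↦7, 4↦3, 5↦1, 6↦7, 7↦5, 8↦1, 9↦1, 10↦0]  zeros at y ∈ {10}
Collecting zeros: affine points = {(2, 8), (2, 9), (2, 10), (3, 7), (6, 5), (8, 6), (9, 0), (10, 10)}.
Total count |C(F_11)_aff| = 8.


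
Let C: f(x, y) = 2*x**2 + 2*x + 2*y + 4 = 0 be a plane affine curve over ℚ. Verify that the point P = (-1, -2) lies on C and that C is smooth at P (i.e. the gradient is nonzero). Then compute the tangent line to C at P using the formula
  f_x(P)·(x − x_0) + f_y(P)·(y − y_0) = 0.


Tangent line at P: -2*x + 2*y + 2 = 0.

Step 1: f(-1, -2) = 0, so P lies on C.
Step 2: partial derivatives
  f_x(x, y) = 4*x + 2, f_y(x, y) = 2.
  f_x(P) = -2, f_y(P) = 2 (gradient nonzero, so P is smooth).
Step 3: tangent line at P: -2·(x − -1) + 2·(y − -2) = 0.
Expanding: -2*x + 2*y + 2 = 0.


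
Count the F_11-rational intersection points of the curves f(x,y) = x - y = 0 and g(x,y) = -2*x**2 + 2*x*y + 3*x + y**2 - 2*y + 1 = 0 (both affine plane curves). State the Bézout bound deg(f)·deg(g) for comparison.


Common zeros: ∅; count = 0; Bézout bound = 2.

deg(f) = 1, deg(g) = 2, so Bézout bound = 2.
Scan x ∈ F_11. For each x, list the y ∈ F_11 with f(x, y) ≡ 0 and those with g(x, y) ≡ 0 (mod 11); the common zeros in that column are the intersection.
  x = 0: f ≡ 0 at y ∈ {0}; g ≡ 0 at y ∈ {1}; common: ∅.
  x = 1: f ≡ 0 at y ∈ {1}; g ≡ 0 at y ∈ {3, 8}; common: ∅.
  x = 2: f ≡ 0 at y ∈ {2}; g ≡ 0 at y ∈ ∅; common: ∅.
  x = 3: f ≡ 0 at y ∈ {3}; g ≡ 0 at y ∈ {8, 10}; common: ∅.
  x = 4: f ≡ 0 at y ∈ {4}; g ≡ 0 at y ∈ ∅; common: ∅.
  x = 5: f ≡ 0 at y ∈ {5}; g ≡ 0 at y ∈ ∅; common: ∅.
  x = 6: f ≡ 0 at y ∈ {6}; g ≡ 0 at y ∈ {5, 7}; common: ∅.
  x = 7: f ≡ 0 at y ∈ {7}; g ≡ 0 at y ∈ ∅; common: ∅.
  x = 8: f ≡ 0 at y ∈ {8}; g ≡ 0 at y ∈ {1, 7}; common: ∅.
  x = 9: f ≡ 0 at y ∈ {9}; g ≡ 0 at y ∈ {3}; common: ∅.
  x = 10: f ≡ 0 at y ∈ {10}; g ≡ 0 at y ∈ ∅; common: ∅.
Collecting: common zeros = ∅, so the count is 0.
Comparison with the Bézout bound: 0 ≤ 2 = deg(f)·deg(g), as expected for curves with no common component (the affine F_11-count falls short of the bound because intersections may lie at infinity, over extension fields, or carry multiplicity).


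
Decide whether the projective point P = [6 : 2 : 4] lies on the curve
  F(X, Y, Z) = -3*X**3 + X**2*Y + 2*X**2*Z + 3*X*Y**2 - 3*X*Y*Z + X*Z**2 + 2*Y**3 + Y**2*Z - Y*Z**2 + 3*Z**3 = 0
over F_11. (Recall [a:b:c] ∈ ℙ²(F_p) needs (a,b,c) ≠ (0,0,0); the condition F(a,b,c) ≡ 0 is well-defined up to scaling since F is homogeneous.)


F(6,2,4) ≡ 5 (mod 11); P is NOT on the curve.

Evaluate F(6, 2, 4) term-by-term (mod 11).
  -3*X**3 ↦ -3·216·1·1 = -648
  X**2*Y ↦ 1·36·2·1 = 72
  2*X**2*Z ↦ 2·36·1·4 = 288
  3*X*Y**2 ↦ 3·6·4·1 = 72
  -3*X*Y*Z ↦ -3·6·2·4 = -144
  X*Z**2 ↦ 1·6·1·16 = 96
  2*Y**3 ↦ 2·1·8·1 = 16
  Y**2*Z ↦ 1·1·4·4 = 16
  -Y*Z**2 ↦ -1·1·2·16 = -32
  3*Z**3 ↦ 3·1·1·64 = 192
Sum: F(6, 2, 4) = (-648) + (72) + (288) + (72) + (-144) + (96) + (16) + (16) + (-32) + (192) = -72.
Reducing mod 11: -72 ≡ 5 (mod 11).
Since F(a, b, c) ≡ 5 ≠ 0 (mod 11), P does NOT lie on the curve.


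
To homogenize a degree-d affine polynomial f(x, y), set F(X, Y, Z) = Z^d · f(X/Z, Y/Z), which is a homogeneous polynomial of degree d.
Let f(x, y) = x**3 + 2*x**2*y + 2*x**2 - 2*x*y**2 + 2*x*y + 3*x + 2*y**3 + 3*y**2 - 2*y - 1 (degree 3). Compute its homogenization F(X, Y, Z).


F(X, Y, Z) = X**3 + 2*X**2*Y + 2*X**2*Z - 2*X*Y**2 + 2*X*Y*Z + 3*X*Z**2 + 2*Y**3 + 3*Y**2*Z - 2*Y*Z**2 - Z**3

deg(f) = 3.
Substitute x = X/Z, y = Y/Z into f, then multiply by Z^3.
  monomial 1·x^3·y^0 ↦ 1·X^3·Y^0·Z^0.
  monomial 2·x^2·y^1 ↦ 2·X^2·Y^1·Z^0.
  monomial 2·x^2·y^0 ↦ 2·X^2·Y^0·Z^1.
  monomial -2·x^1·y^2 ↦ -2·X^1·Y^2·Z^0.
  monomial 2·x^1·y^1 ↦ 2·X^1·Y^1·Z^1.
  monomial 3·x^1·y^0 ↦ 3·X^1·Y^0·Z^2.
  monomial 2·x^0·y^3 ↦ 2·X^0·Y^3·Z^0.
  monomial 3·x^0·y^2 ↦ 3·X^0·Y^2·Z^1.
  monomial -2·x^0·y^1 ↦ -2·X^0·Y^1·Z^2.
  monomial -1·x^0·y^0 ↦ -1·X^0·Y^0·Z^3.
Collecting: F(X, Y, Z) = X**3 + 2*X**2*Y + 2*X**2*Z - 2*X*Y**2 + 2*X*Y*Z + 3*X*Z**2 + 2*Y**3 + 3*Y**2*Z - 2*Y*Z**2 - Z**3.


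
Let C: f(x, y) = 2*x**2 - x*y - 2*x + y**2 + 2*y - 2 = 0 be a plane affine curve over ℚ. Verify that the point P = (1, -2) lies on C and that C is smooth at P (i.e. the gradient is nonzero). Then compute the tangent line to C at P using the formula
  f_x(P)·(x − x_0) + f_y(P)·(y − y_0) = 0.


Tangent line at P: 4*x - 3*y - 10 = 0.

Step 1: f(1, -2) = 0, so P lies on C.
Step 2: partial derivatives
  f_x(x, y) = 4*x - y - 2, f_y(x, y) = -x + 2*y + 2.
  f_x(P) = 4, f_y(P) = -3 (gradient nonzero, so P is smooth).
Step 3: tangent line at P: 4·(x − 1) + -3·(y − -2) = 0.
Expanding: 4*x - 3*y - 10 = 0.


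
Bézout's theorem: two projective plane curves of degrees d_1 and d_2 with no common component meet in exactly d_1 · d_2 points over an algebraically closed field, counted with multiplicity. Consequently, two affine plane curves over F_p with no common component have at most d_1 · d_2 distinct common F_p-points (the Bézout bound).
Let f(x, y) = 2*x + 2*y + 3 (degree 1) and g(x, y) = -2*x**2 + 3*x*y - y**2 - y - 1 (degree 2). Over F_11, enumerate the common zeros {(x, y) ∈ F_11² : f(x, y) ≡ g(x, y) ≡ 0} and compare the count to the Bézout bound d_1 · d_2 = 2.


Common zeros: {(4, 0), (5, 10)}; count = 2; Bézout bound = 2.

deg(f) = 1, deg(g) = 2, so Bézout bound = 2.
Scan x ∈ F_11. For each x, list the y ∈ F_11 with f(x, y) ≡ 0 and those with g(x, y) ≡ 0 (mod 11); the common zeros in that column are the intersection.
  x = 0: f ≡ 0 at y ∈ {4}; g ≡ 0 at y ∈ ∅; common: ∅.
  x = 1: f ≡ 0 at y ∈ {3}; g ≡ 0 at y ∈ {4, 9}; common: ∅.
  x = 2: f ≡ 0 at y ∈ {2}; g ≡ 0 at y ∈ {8}; common: ∅.
  x = 3: f ≡ 0 at y ∈ {1}; g ≡ 0 at y ∈ ∅; common: ∅.
  x = 4: f ≡ 0 at y ∈ {0}; g ≡ 0 at y ∈ {0}; common: {0}.
  x = 5: f ≡ 0 at y ∈ {10}; g ≡ 0 at y ∈ {4, 10}; common: {10}.
  x = 6: f ≡ 0 at y ∈ {9}; g ≡ 0 at y ∈ ∅; common: ∅.
  x = 7: f ≡ 0 at y ∈ {8}; g ≡ 0 at y ∈ {0, 9}; common: ∅.
  x = 8: f ≡ 0 at y ∈ {7}; g ≡ 0 at y ∈ ∅; common: ∅.
  x = 9: f ≡ 0 at y ∈ {6}; g ≡ 0 at y ∈ ∅; common: ∅.
  x = 10: f ≡ 0 at y ∈ {5}; g ≡ 0 at y ∈ {8, 10}; common: ∅.
Collecting: common zeros = {(4, 0), (5, 10)}, so the count is 2.
Comparison with the Bézout bound: 2 ≤ 2 = deg(f)·deg(g), as expected for curves with no common component (the bound is attained).


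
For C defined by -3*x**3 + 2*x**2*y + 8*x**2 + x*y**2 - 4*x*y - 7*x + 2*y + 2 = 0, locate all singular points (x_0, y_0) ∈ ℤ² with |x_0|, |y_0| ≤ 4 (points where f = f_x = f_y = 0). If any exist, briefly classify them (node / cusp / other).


Singular points: {(1, 0)}; classification: node.

Compute partial derivatives:
  f_x = -9*x**2 + 4*x*y + 16*x + y**2 - 4*y - 7.
  f_y = 2*x**2 + 2*x*y - 4*x + 2.
Scan x_0 ∈ {−4, ..., 4}. For each x_0, f_y(x_0, y) is a polynomial in y; find its integer roots y ∈ {−4, ..., 4}, then test f_x and f at those candidates.
  x = -4: f_y(-4, y) = 50 - 8*y; no integer root y with |y| ≤ 4.
  x = -3: f_y(-3, y) = 32 - 6*y; no integer root y with |y| ≤ 4.
  x = -2: f_y(-2, y) = 18 - 4*y; no integer root y with |y| ≤ 4.
  x = -1: f_y(-1, y) = 8 - 2*y; vanishes at y ∈ {4}. (-1, 4): f_x = -48 ≠ 0.
  x = 0: f_y(0, y) = 2; no integer root y with |y| ≤ 4.
  x = 1: f_y(1, y) = 2*y; vanishes at y ∈ {0}. (1, 0): f_x = 0, f = 0 — SINGULAR.
  x = 2: f_y(2, y) = 4*y + 2; no integer root y with |y| ≤ 4.
  x = 3: f_y(3, y) = 6*y + 8; no integer root y with |y| ≤ 4.
  x = 4: f_y(4, y) = 8*y + 18; no integer root y with |y| ≤ 4.
Only singular point on the grid: (1, 0).
Classify: substitute x = 1 + u, y = 0 + v and expand: f = -3*u**3 + 2*u**2*v - u**2 + u*v**2 + v**2.
No constant or linear terms (consistent with a singular point). Quadratic part: -u**2 + v**2. Cubic part: -3*u**3 + 2*u**2*v + u*v**2.
The quadratic part v**2 - u**2 = (v − u)(v + u) splits into two distinct linear factors, so there are two distinct tangent lines y − 0 = ±(x − 1) — this is a node (ordinary double point).
Classification: node.


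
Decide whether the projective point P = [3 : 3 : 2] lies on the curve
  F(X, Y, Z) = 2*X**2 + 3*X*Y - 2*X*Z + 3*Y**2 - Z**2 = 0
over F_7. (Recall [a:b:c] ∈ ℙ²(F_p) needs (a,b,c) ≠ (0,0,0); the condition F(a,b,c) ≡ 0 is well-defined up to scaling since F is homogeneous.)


F(3,3,2) ≡ 0 (mod 7); P is on the curve.

Evaluate F(3, 3, 2) term-by-term (mod 7).
  2*X**2 ↦ 2·9·1·1 = 18
  3*X*Y ↦ 3·3·3·1 = 27
  -2*X*Z ↦ -2·3·1·2 = -12
  3*Y**2 ↦ 3·1·9·1 = 27
  -Z**2 ↦ -1·1·1·4 = -4
Sum: F(3, 3, 2) = (18) + (27) + (-12) + (27) + (-4) = 56.
Reducing mod 7: 56 ≡ 0 (mod 7).
Since F(a, b, c) ≡ 0 (mod 7), P lies on the curve.


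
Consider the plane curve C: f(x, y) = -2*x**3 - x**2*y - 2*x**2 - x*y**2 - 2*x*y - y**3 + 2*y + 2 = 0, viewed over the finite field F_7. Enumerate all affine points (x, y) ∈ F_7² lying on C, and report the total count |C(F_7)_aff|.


Affine F_7-points: {(3, 0), (4, 3), (5, 2), (5, 3), (5, 4), (6, 3)}; count = 6.

For each of the 49 pairs (x, y) ∈ F_7², evaluate f(x, y) mod 7. Record the zeros.
  x = 0: [0↦2, 1↦3, 2↦5, 3↦2, 4↦2, 5↦6, 6↦1]  zeros at y ∈ ∅
  x = 1: [0↦5, 1↦2, 2↦5, 3↦1, 4↦5, 5↦4, 6↦6]  zeros at y ∈ ∅
  x = 2: [0↦6, 1↦4, 2↦6, 3↦6, 4↦5, 5↦4, 6↦4]  zeros at y ∈ ∅
  x = 3: [0↦0, 1↦4, 2↦3, 3↦5, 4↦4, 5↦1, 6↦4]  zeros at y ∈ {0}
  x = 4: [0↦3, 1↦4, 2↦5, 3↦0, 4↦4, 5↦4, 6↦1]  zeros at y ∈ {3}
  x = 5: [0↦3, 1↦6, 2↦0, 3↦0, 4↦0, 5↦1, 6↦4]  zeros at y ∈ {2, 3, 4}
  x = 6: [0↦2, 1↦5, 2↦4, 3↦0, 4↦1, 5↦1, 6↦1]  zeros at y ∈ {3}
Collecting zeros: affine points = {(3, 0), (4, 3), (5, 2), (5, 3), (5, 4), (6, 3)}.
Total count |C(F_7)_aff| = 6.


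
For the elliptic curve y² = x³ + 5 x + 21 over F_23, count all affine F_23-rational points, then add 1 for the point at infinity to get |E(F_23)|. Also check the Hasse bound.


Affine points = {(1, 2), (1, 21), (2, 4), (2, 19), (4, 6), (4, 17), (7, 10), (7, 13), (9, 6), (9, 17), (10, 6), (10, 17), (11, 2), (11, 21), (13, 11), (13, 12), (14, 11), (14, 12), (18, 3), (18, 20), (19, 11), (19, 12), (20, 5), (20, 18), (21, 7), (21, 16)}; affine count = 26; |E(F_23)| = 27.

Discriminant check: Δ ∝ 4a³ + 27b² = 4·5³ + 27·21² = 4·125 + 27·441 ≡ 10 (mod 23). Nonzero ⇒ E is nonsingular.
For each x ∈ F_23, compute rhs = x³ + 5·x + 21 mod 23, then count y ∈ F_23 with y² ≡ rhs.
  x = 0: rhs = 21, matching y values: none (0 points).
  x = 1: rhs = 4, matching y values: 2, 21 (2 points).
  x = 2: rhs = 16, matching y values: 4, 19 (2 points).
  x = 3: rhs = 17, matching y values: none (0 points).
  x = 4: rhs = 13, matching y values: 6, 17 (2 points).
  x = 5: rhs = 10, matching y values: none (0 points).
  x = 6: rhs = 14, matching y values: none (0 points).
  x = 7: rhs = 8, matching y values: 10, 13 (2 points).
  x = 8: rhs = 21, matching y values: none (0 points).
  x = 9: rhs = 13, matching y values: 6, 17 (2 points).
  x = 10: rhs = 13, matching y values: 6, 17 (2 points).
  x = 11: rhs = 4, matching y values: 2, 21 (2 points).
  x = 12: rhs = 15, matching y values: none (0 points).
  x = 13: rhs = 6, matching y values: 11, 12 (2 points).
  x = 14: rhs = 6, matching y values: 11, 12 (2 points).
  x = 15: rhs = 21, matching y values: none (0 points).
  x = 16: rhs = 11, matching y values: none (0 points).
  x = 17: rhs = 5, matching y values: none (0 points).
  x = 18: rhs = 9, matching y values: 3, 20 (2 points).
  x = 19: rhs = 6, matching y values: 11, 12 (2 points).
  x = 20: rhs = 2, matching y values: 5, 18 (2 points).
  x = 21: rhs = 3, matching y values: 7, 16 (2 points).
  x = 22: rhs = 15, matching y values: none (0 points).
Total affine count: 26.
Full point count |E(F_23)| = 26 + 1 = 27.
Hasse bound: |27 − (23+1)| = |3| = 3 ≤ 2√23 ≈ 9.5917 ✓.


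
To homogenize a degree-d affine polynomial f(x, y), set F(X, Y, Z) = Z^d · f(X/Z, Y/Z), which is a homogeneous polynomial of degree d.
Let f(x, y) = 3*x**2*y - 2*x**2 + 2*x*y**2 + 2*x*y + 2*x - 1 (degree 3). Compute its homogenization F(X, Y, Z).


F(X, Y, Z) = 3*X**2*Y - 2*X**2*Z + 2*X*Y**2 + 2*X*Y*Z + 2*X*Z**2 - Z**3

deg(f) = 3.
Substitute x = X/Z, y = Y/Z into f, then multiply by Z^3.
  monomial 3·x^2·y^1 ↦ 3·X^2·Y^1·Z^0.
  monomial -2·x^2·y^0 ↦ -2·X^2·Y^0·Z^1.
  monomial 2·x^1·y^2 ↦ 2·X^1·Y^2·Z^0.
  monomial 2·x^1·y^1 ↦ 2·X^1·Y^1·Z^1.
  monomial 2·x^1·y^0 ↦ 2·X^1·Y^0·Z^2.
  monomial -1·x^0·y^0 ↦ -1·X^0·Y^0·Z^3.
Collecting: F(X, Y, Z) = 3*X**2*Y - 2*X**2*Z + 2*X*Y**2 + 2*X*Y*Z + 2*X*Z**2 - Z**3.


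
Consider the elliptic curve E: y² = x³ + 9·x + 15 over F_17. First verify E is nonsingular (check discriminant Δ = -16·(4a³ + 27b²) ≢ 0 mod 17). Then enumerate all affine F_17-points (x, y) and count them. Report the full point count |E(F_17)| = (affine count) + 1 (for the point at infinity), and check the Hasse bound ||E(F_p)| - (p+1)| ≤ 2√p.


Affine points = {(0, 7), (0, 10), (1, 5), (1, 12), (3, 1), (3, 16), (4, 8), (4, 9), (5, 7), (5, 10), (6, 8), (6, 9), (7, 8), (7, 9), (8, 2), (8, 15), (9, 3), (9, 14), (10, 0), (11, 0), (12, 7), (12, 10), (13, 0)}; affine count = 23; |E(F_17)| = 24.

Discriminant check: Δ ∝ 4a³ + 27b² = 4·9³ + 27·15² = 4·729 + 27·225 ≡ 15 (mod 17). Nonzero ⇒ E is nonsingular.
For each x ∈ F_17, compute rhs = x³ + 9·x + 15 mod 17, then count y ∈ F_17 with y² ≡ rhs.
  x = 0: rhs = 15, matching y values: 7, 10 (2 points).
  x = 1: rhs = 8, matching y values: 5, 12 (2 points).
  x = 2: rhs = 7, matching y values: none (0 points).
  x = 3: rhs = 1, matching y values: 1, 16 (2 points).
  x = 4: rhs = 13, matching y values: 8, 9 (2 points).
  x = 5: rhs = 15, matching y values: 7, 10 (2 points).
  x = 6: rhs = 13, matching y values: 8, 9 (2 points).
  x = 7: rhs = 13, matching y values: 8, 9 (2 points).
  x = 8: rhs = 4, matching y values: 2, 15 (2 points).
  x = 9: rhs = 9, matching y values: 3, 14 (2 points).
  x = 10: rhs = 0, matching y values: 0 (1 points).
  x = 11: rhs = 0, matching y values: 0 (1 points).
  x = 12: rhs = 15, matching y values: 7, 10 (2 points).
  x = 13: rhs = 0, matching y values: 0 (1 points).
  x = 14: rhs = 12, matching y values: none (0 points).
  x = 15: rhs = 6, matching y values: none (0 points).
  x = 16: rhs = 5, matching y values: none (0 points).
Total affine count: 23.
Full point count |E(F_17)| = 23 + 1 = 24.
Hasse bound: |24 − (17+1)| = |6| = 6 ≤ 2√17 ≈ 8.2462 ✓.


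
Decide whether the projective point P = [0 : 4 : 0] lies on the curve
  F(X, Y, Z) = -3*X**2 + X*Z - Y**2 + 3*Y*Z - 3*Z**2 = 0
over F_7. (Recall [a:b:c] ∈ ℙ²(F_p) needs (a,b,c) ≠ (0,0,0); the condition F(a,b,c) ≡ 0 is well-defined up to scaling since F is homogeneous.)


F(0,4,0) ≡ 5 (mod 7); P is NOT on the curve.

Evaluate F(0, 4, 0) term-by-term (mod 7).
  -3*X**2 ↦ -3·0·1·1 = 0
  X*Z ↦ 1·0·1·0 = 0
  -Y**2 ↦ -1·1·16·1 = -16
  3*Y*Z ↦ 3·1·4·0 = 0
  -3*Z**2 ↦ -3·1·1·0 = 0
Sum: F(0, 4, 0) = (0) + (0) + (-16) + (0) + (0) = -16.
Reducing mod 7: -16 ≡ 5 (mod 7).
Since F(a, b, c) ≡ 5 ≠ 0 (mod 7), P does NOT lie on the curve.


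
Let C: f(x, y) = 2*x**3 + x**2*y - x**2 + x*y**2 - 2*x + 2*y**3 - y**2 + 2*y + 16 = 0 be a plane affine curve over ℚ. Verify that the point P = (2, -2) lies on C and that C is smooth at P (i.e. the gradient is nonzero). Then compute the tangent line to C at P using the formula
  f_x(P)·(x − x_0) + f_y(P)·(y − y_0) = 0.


Tangent line at P: 14*x + 26*y + 24 = 0.

Step 1: f(2, -2) = 0, so P lies on C.
Step 2: partial derivatives
  f_x(x, y) = 6*x**2 + 2*x*y - 2*x + y**2 - 2, f_y(x, y) = x**2 + 2*x*y + 6*y**2 - 2*y + 2.
  f_x(P) = 14, f_y(P) = 26 (gradient nonzero, so P is smooth).
Step 3: tangent line at P: 14·(x − 2) + 26·(y − -2) = 0.
Expanding: 14*x + 26*y + 24 = 0.


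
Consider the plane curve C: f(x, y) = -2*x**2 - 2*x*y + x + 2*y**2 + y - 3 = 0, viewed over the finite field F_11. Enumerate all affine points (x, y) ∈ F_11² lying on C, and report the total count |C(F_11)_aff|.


Affine F_11-points: {(0, 1), (0, 4), (1, 3), (2, 3), (2, 4), (3, 9), (3, 10), (4, 10), (5, 1), (5, 9)}; count = 10.

For each of the 121 pairs (x, y) ∈ F_11², evaluate f(x, y) mod 11. Record the zeros.
  x = 0: [0↦8, 1↦0, 2↦7, 3↦7, 4↦0, 5↦8, 6↦9, 7↦3, 8↦1, 9↦3, 10↦9]  zeros at y ∈ {1, 4}
  x = 1: [0↦7, 1↦8, 2↦2, 3↦0, 4↦2, 5↦8, 6↦7, 7↦10, 8↦6, 9↦6, 10↦10]  zeros at y ∈ {3}
  x = 2: [0↦2, 1↦1, 2↦4, 3↦0, 4↦0, 5↦4, 6↦1, 7↦2, 8↦7, 9↦5, 10↦7]  zeros at y ∈ {3, 4}
  x = 3: [0↦4, 1↦1, 2↦2, 3↦7, 4↦5, 5↦7, 6↦2, 7↦1, 8↦4, 9↦0, 10↦0]  zeros at y ∈ {9, 10}
  x = 4: [0↦2, 1↦8, 2↦7, 3↦10, 4↦6, 5↦6, 6↦10, 7↦7, 8↦8, 9↦2, 10↦0]  zeros at y ∈ {10}
  x = 5: [0↦7, 1↦0, 2↦8, 3↦9, 4↦3, 5↦1, 6↦3, 7↦9, 8↦8, 9↦0, 10↦7]  zeros at y ∈ {1, 9}
  x = 6: [0↦8, 1↦10, 2↦5, 3↦4, 4↦7, 5↦3, 6↦3, 7↦7, 8↦4, 9↦5, 10↦10]  zeros at y ∈ ∅
  x = 7: [0↦5, 1↦5, 2↦9, 3↦6, 4↦7, 5↦1, 6↦10, 7↦1, 8↦7, 9↦6, 10↦9]  zeros at y ∈ ∅
  x = 8: [0↦9, 1↦7, 2↦9, 3↦4, 4↦3, 5↦6, 6↦2, 7↦2, 8↦6, 9↦3, 10↦4]  zeros at y ∈ ∅
  x = 9: [0↦9, 1↦5, 2↦5, 3↦9, 4↦6, 5↦7, 6↦1, 7↦10, 8↦1, 9↦7, 10↦6]  zeros at y ∈ ∅
  x = 10: [0↦5, 1↦10, 2↦8, 3↦10, 4↦5, 5↦4, 6↦7, 7↦3, 8↦3, 9↦7, 10↦4]  zeros at y ∈ ∅
Collecting zeros: affine points = {(0, 1), (0, 4), (1, 3), (2, 3), (2, 4), (3, 9), (3, 10), (4, 10), (5, 1), (5, 9)}.
Total count |C(F_11)_aff| = 10.


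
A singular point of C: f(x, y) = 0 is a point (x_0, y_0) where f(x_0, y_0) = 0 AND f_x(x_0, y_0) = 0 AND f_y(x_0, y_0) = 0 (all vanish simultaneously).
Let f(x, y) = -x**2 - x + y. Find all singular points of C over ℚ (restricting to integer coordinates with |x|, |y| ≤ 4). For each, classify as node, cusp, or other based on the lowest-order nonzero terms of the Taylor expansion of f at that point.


No singular points in the scanned grid; C is smooth there.

Compute partial derivatives:
  f_x = -2*x - 1.
  f_y = 1.
f_y = 1 is a nonzero constant, so f_y never vanishes: no point (x, y) can satisfy f = f_x = f_y = 0. In particular no (x, y) ∈ {−4, ..., 4}² is singular; the curve is smooth.


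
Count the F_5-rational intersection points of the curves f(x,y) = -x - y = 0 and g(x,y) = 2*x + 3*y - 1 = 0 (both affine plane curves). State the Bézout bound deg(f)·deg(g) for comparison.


Common zeros: {(4, 1)}; count = 1; Bézout bound = 1.

deg(f) = 1, deg(g) = 1, so Bézout bound = 1.
Scan x ∈ F_5. For each x, list the y ∈ F_5 with f(x, y) ≡ 0 and those with g(x, y) ≡ 0 (mod 5); the common zeros in that column are the intersection.
  x = 0: f ≡ 0 at y ∈ {0}; g ≡ 0 at y ∈ {2}; common: ∅.
  x = 1: f ≡ 0 at y ∈ {4}; g ≡ 0 at y ∈ {3}; common: ∅.
  x = 2: f ≡ 0 at y ∈ {3}; g ≡ 0 at y ∈ {4}; common: ∅.
  x = 3: f ≡ 0 at y ∈ {2}; g ≡ 0 at y ∈ {0}; common: ∅.
  x = 4: f ≡ 0 at y ∈ {1}; g ≡ 0 at y ∈ {1}; common: {1}.
Collecting: common zeros = {(4, 1)}, so the count is 1.
Comparison with the Bézout bound: 1 ≤ 1 = deg(f)·deg(g), as expected for curves with no common component (the bound is attained).


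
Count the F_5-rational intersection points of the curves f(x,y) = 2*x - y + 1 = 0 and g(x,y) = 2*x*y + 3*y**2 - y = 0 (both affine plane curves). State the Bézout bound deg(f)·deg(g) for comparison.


Common zeros: {(1, 3), (2, 0)}; count = 2; Bézout bound = 2.

deg(f) = 1, deg(g) = 2, so Bézout bound = 2.
Scan x ∈ F_5. For each x, list the y ∈ F_5 with f(x, y) ≡ 0 and those with g(x, y) ≡ 0 (mod 5); the common zeros in that column are the intersection.
  x = 0: f ≡ 0 at y ∈ {1}; g ≡ 0 at y ∈ {0, 2}; common: ∅.
  x = 1: f ≡ 0 at y ∈ {3}; g ≡ 0 at y ∈ {0, 3}; common: {3}.
  x = 2: f ≡ 0 at y ∈ {0}; g ≡ 0 at y ∈ {0, 4}; common: {0}.
  x = 3: f ≡ 0 at y ∈ {2}; g ≡ 0 at y ∈ {0}; common: ∅.
  x = 4: f ≡ 0 at y ∈ {4}; g ≡ 0 at y ∈ {0, 1}; common: ∅.
Collecting: common zeros = {(1, 3), (2, 0)}, so the count is 2.
Comparison with the Bézout bound: 2 ≤ 2 = deg(f)·deg(g), as expected for curves with no common component (the bound is attained).


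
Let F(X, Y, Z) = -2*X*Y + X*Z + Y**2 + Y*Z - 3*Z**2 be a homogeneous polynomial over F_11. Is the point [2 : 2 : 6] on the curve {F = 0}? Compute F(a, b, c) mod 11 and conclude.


F(2,2,6) ≡ 0 (mod 11); P is on the curve.

Evaluate F(2, 2, 6) term-by-term (mod 11).
  -2*X*Y ↦ -2·2·2·1 = -8
  X*Z ↦ 1·2·1·6 = 12
  Y**2 ↦ 1·1·4·1 = 4
  Y*Z ↦ 1·1·2·6 = 12
  -3*Z**2 ↦ -3·1·1·36 = -108
Sum: F(2, 2, 6) = (-8) + (12) + (4) + (12) + (-108) = -88.
Reducing mod 11: -88 ≡ 0 (mod 11).
Since F(a, b, c) ≡ 0 (mod 11), P lies on the curve.


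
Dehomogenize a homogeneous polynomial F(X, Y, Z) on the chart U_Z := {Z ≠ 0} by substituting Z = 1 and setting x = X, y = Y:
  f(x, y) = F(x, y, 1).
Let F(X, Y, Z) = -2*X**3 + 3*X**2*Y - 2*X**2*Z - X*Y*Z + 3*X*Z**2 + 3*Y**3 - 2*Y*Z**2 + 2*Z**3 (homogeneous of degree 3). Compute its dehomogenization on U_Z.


f(x, y) = -2*x**3 + 3*x**2*y - 2*x**2 - x*y + 3*x + 3*y**3 - 2*y + 2

On U_Z we set Z = 1. Each monomial c·X^i·Y^j·Z^k in F becomes c·x^i·y^j·1^k = c·x^i·y^j.
Substituting Z = 1: F(X, Y, 1) = -2*x**3 + 3*x**2*y - 2*x**2 - x*y + 3*x + 3*y**3 - 2*y + 2.
Note: deg(f) ≤ deg(F) = 3; strict inequality happens when F is divisible by Z (lost terms).


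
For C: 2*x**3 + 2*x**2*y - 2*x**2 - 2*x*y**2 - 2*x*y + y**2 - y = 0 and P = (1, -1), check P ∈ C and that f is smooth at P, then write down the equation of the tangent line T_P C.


Tangent line at P: -2*x + y + 3 = 0.

Step 1: f(1, -1) = 0, so P lies on C.
Step 2: partial derivatives
  f_x(x, y) = 6*x**2 + 4*x*y - 4*x - 2*y**2 - 2*y, f_y(x, y) = 2*x**2 - 4*x*y - 2*x + 2*y - 1.
  f_x(P) = -2, f_y(P) = 1 (gradient nonzero, so P is smooth).
Step 3: tangent line at P: -2·(x − 1) + 1·(y − -1) = 0.
Expanding: -2*x + y + 3 = 0.


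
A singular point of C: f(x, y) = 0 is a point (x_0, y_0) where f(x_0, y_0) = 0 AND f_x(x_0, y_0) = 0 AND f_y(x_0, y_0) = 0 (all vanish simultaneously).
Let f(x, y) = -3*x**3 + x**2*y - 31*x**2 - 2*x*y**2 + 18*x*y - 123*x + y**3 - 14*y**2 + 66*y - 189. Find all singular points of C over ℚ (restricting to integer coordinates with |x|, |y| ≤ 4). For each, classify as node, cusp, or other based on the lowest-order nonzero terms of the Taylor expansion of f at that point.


Singular points: {(-3, 3)}; classification: node.

Compute partial derivatives:
  f_x = -9*x**2 + 2*x*y - 62*x - 2*y**2 + 18*y - 123.
  f_y = x**2 - 4*x*y + 18*x + 3*y**2 - 28*y + 66.
Scan x_0 ∈ {−4, ..., 4}. For each x_0, f_y(x_0, y) is a polynomial in y; find its integer roots y ∈ {−4, ..., 4}, then test f_x and f at those candidates.
  x = -4: f_y(-4, y) = 3*y**2 - 12*y + 10; no integer root y with |y| ≤ 4.
  x = -3: f_y(-3, y) = 3*y**2 - 16*y + 21; vanishes at y ∈ {3}. (-3, 3): f_x = 0, f = 0 — SINGULAR.
  x = -2: f_y(-2, y) = 3*y**2 - 20*y + 34; no integer root y with |y| ≤ 4.
  x = -1: f_y(-1, y) = 3*y**2 - 24*y + 49; no integer root y with |y| ≤ 4.
  x = 0: f_y(0, y) = 3*y**2 - 28*y + 66; no integer root y with |y| ≤ 4.
  x = 1: f_y(1, y) = 3*y**2 - 32*y + 85; no integer root y with |y| ≤ 4.
  x = 2: f_y(2, y) = 3*y**2 - 36*y + 106; no integer root y with |y| ≤ 4.
  x = 3: f_y(3, y) = 3*y**2 - 40*y + 129; no integer root y with |y| ≤ 4.
  x = 4: f_y(4, y) = 3*y**2 - 44*y + 154; no integer root y with |y| ≤ 4.
Only singular point on the grid: (-3, 3).
Classify: substitute x = -3 + u, y = 3 + v and expand: f = -3*u**3 + u**2*v - u**2 - 2*u*v**2 + v**3 + v**2.
No constant or linear terms (consistent with a singular point). Quadratic part: -u**2 + v**2. Cubic part: -3*u**3 + u**2*v - 2*u*v**2 + v**3.
The quadratic part v**2 - u**2 = (v − u)(v + u) splits into two distinct linear factors, so there are two distinct tangent lines y − 3 = ±(x − -3) — this is a node (ordinary double point).
Classification: node.


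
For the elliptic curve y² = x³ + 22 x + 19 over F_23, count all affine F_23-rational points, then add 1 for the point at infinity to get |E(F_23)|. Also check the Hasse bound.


Affine points = {(2, 5), (2, 18), (5, 1), (5, 22), (9, 7), (9, 16), (13, 8), (13, 15), (14, 9), (14, 14), (17, 4), (17, 19), (20, 8), (20, 15), (21, 6), (21, 17)}; affine count = 16; |E(F_23)| = 17.

Discriminant check: Δ ∝ 4a³ + 27b² = 4·22³ + 27·19² = 4·10648 + 27·361 ≡ 14 (mod 23). Nonzero ⇒ E is nonsingular.
For each x ∈ F_23, compute rhs = x³ + 22·x + 19 mod 23, then count y ∈ F_23 with y² ≡ rhs.
  x = 0: rhs = 19, matching y values: none (0 points).
  x = 1: rhs = 19, matching y values: none (0 points).
  x = 2: rhs = 2, matching y values: 5, 18 (2 points).
  x = 3: rhs = 20, matching y values: none (0 points).
  x = 4: rhs = 10, matching y values: none (0 points).
  x = 5: rhs = 1, matching y values: 1, 22 (2 points).
  x = 6: rhs = 22, matching y values: none (0 points).
  x = 7: rhs = 10, matching y values: none (0 points).
  x = 8: rhs = 17, matching y values: none (0 points).
  x = 9: rhs = 3, matching y values: 7, 16 (2 points).
  x = 10: rhs = 20, matching y values: none (0 points).
  x = 11: rhs = 5, matching y values: none (0 points).
  x = 12: rhs = 10, matching y values: none (0 points).
  x = 13: rhs = 18, matching y values: 8, 15 (2 points).
  x = 14: rhs = 12, matching y values: 9, 14 (2 points).
  x = 15: rhs = 21, matching y values: none (0 points).
  x = 16: rhs = 5, matching y values: none (0 points).
  x = 17: rhs = 16, matching y values: 4, 19 (2 points).
  x = 18: rhs = 14, matching y values: none (0 points).
  x = 19: rhs = 5, matching y values: none (0 points).
  x = 20: rhs = 18, matching y values: 8, 15 (2 points).
  x = 21: rhs = 13, matching y values: 6, 17 (2 points).
  x = 22: rhs = 19, matching y values: none (0 points).
Total affine count: 16.
Full point count |E(F_23)| = 16 + 1 = 17.
Hasse bound: |17 − (23+1)| = |-7| = 7 ≤ 2√23 ≈ 9.5917 ✓.


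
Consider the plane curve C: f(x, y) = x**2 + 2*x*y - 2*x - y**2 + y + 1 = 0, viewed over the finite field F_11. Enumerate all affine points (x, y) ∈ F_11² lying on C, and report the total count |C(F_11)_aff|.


Affine F_11-points: {(0, 4), (0, 8), (1, 0), (1, 3), (5, 4), (5, 7), (6, 3), (6, 10), (8, 8), (8, 9), (9, 9), (9, 10)}; count = 12.

For each of the 121 pairs (x, y) ∈ F_11², evaluate f(x, y) mod 11. Record the zeros.
  x = 0: [0↦1, 1↦1, 2↦10, 3↦6, 4↦0, 5↦3, 6↦4, 7↦3, 8↦0, 9↦6, 10↦10]  zeros at y ∈ {4, 8}
  x = 1: [0↦0, 1↦2, 2↦2, 3↦0, 4↦7, 5↦1, 6↦4, 7↦5, 8↦4, 9↦1, 10↦7]  zeros at y ∈ {0, 3}
  x = 2: [0↦1, 1↦5, 2↦7, 3↦7, 4↦5, 5↦1, 6↦6, 7↦9, 8↦10, 9↦9, 10↦6]  zeros at y ∈ ∅
  x = 3: [0↦4, 1↦10, 2↦3, 3↦5, 4↦5, 5↦3, 6↦10, 7↦4, 8↦7, 9↦8, 10↦7]  zeros at y ∈ ∅
  x = 4: [0↦9, 1↦6, 2↦1, 3↦5, 4↦7, 5↦7, 6↦5, 7↦1, 8↦6, 9↦9, 10↦10]  zeros at y ∈ ∅
  x = 5: [0↦5, 1↦4, 2↦1, 3↦7, 4↦0, 5↦2, 6↦2, 7↦0, 8↦7, 9↦1, 10↦4]  zeros at y ∈ {4, 7}
  x = 6: [0↦3, 1↦4, 2↦3, 3↦0, 4↦6, 5↦10, 6↦1, 7↦1, 8↦10, 9↦6, 10↦0]  zeros at y ∈ {3, 10}
  x = 7: [0↦3, 1↦6, 2↦7, 3↦6, 4↦3, 5↦9, 6↦2, 7↦4, 8↦4, 9↦2, 10↦9]  zeros at y ∈ ∅
  x = 8: [0↦5, 1↦10, 2↦2, 3↦3, 4↦2, 5↦10, 6↦5, 7↦9, 8↦0, 9↦0, 10↦9]  zeros at y ∈ {8, 9}
  x = 9: [0↦9, 1↦5, 2↦10, 3↦2, 4↦3, 5↦2, 6↦10, 7↦5, 8↦9, 9↦0, 10↦0]  zeros at y ∈ {9, 10}
  x = 10: [0↦4, 1↦2, 2↦9, 3↦3, 4↦6, 5↦7, 6↦6, 7↦3, 8↦9, 9↦2, 10↦4]  zeros at y ∈ ∅
Collecting zeros: affine points = {(0, 4), (0, 8), (1, 0), (1, 3), (5, 4), (5, 7), (6, 3), (6, 10), (8, 8), (8, 9), (9, 9), (9, 10)}.
Total count |C(F_11)_aff| = 12.


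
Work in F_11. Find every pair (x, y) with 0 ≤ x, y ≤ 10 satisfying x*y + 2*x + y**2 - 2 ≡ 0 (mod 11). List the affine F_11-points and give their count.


Affine F_11-points: {(1, 0), (1, 10), (3, 3), (3, 5), (4, 1), (4, 6), (5, 2), (5, 4), (7, 7), (7, 8)}; count = 10.

For each of the 121 pairs (x, y) ∈ F_11², evaluate f(x, y) mod 11. Record the zeros.
  x = 0: [0↦9, 1↦10, 2↦2, 3↦7, 4↦3, 5↦1, 6↦1, 7↦3, 8↦7, 9↦2, 10↦10]  zeros at y ∈ ∅
  x = 1: [0↦0, 1↦2, 2↦6, 3↦1, 4↦9, 5↦8, 6↦9, 7↦1, 8↦6, 9↦2, 10↦0]  zeros at y ∈ {0, 10}
  x = 2: [0↦2, 1↦5, 2↦10, 3↦6, 4↦4, 5↦4, 6↦6, 7↦10, 8↦5, 9↦2, 10↦1]  zeros at y ∈ ∅
  x = 3: [0↦4, 1↦8, 2↦3, 3↦0, 4↦10, 5↦0, 6↦3, 7↦8, 8↦4, 9↦2, 10↦2]  zeros at y ∈ {3, 5}
  x = 4: [0↦6, 1↦0, 2↦7, 3↦5, 4↦5, 5↦7, 6↦0, 7↦6, 8↦3, 9↦2, 10↦3]  zeros at y ∈ {1, 6}
  x = 5: [0↦8, 1↦3, 2↦0, 3↦10, 4↦0, 5↦3, 6↦8, 7↦4, 8↦2, 9↦2, 10↦4]  zeros at y ∈ {2, 4}
  x = 6: [0↦10, 1↦6, 2↦4, 3↦4, 4↦6, 5↦10, 6↦5, 7↦2, 8↦1, 9↦2, 10↦5]  zeros at y ∈ ∅
  x = 7: [0↦1, 1↦9, 2↦8, 3↦9, 4↦1, 5↦6, 6↦2, 7↦0, 8↦0, 9↦2, 10↦6]  zeros at y ∈ {7, 8}
  x = 8: [0↦3, 1↦1, 2↦1, 3↦3, 4↦7, 5↦2, 6↦10, 7↦9, 8↦10, 9↦2, 10↦7]  zeros at y ∈ ∅
  x = 9: [0↦5, 1↦4, 2↦5, 3↦8, 4↦2, 5↦9, 6↦7, 7↦7, 8↦9, 9↦2, 10↦8]  zeros at y ∈ ∅
  x = 10: [0↦7, 1↦7, 2↦9, 3↦2, 4↦8, 5↦5, 6↦4, 7↦5, 8↦8, 9↦2, 10↦9]  zeros at y ∈ ∅
Collecting zeros: affine points = {(1, 0), (1, 10), (3, 3), (3, 5), (4, 1), (4, 6), (5, 2), (5, 4), (7, 7), (7, 8)}.
Total count |C(F_11)_aff| = 10.
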